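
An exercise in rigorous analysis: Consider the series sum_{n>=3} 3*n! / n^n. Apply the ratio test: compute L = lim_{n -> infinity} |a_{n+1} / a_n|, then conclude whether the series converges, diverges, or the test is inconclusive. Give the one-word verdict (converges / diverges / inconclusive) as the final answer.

Let a_n denote the general term. Form the ratio a_{n+1}/a_n and simplify:
a_{n+1}/a_n = (n/(n + 1))^n
Take the limit as n -> infinity: L = exp(-1).
Since L = exp(-1) < 1, the ratio test implies the series converges.

converges


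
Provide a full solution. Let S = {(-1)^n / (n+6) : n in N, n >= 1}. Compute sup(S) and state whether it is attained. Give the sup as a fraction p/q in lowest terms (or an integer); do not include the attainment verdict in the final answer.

Analysis:
- Values: -1/7, 1/8, -1/9, 1/10, -1/11, ...
- Positive terms (even n): 1/(2+6), 1/(4+6), ... decreasing -> max = 1/8 (n=2).
- Negative terms (odd n): -1/(1+6), -1/(3+6), ... increasing -> min = -1/7 (n=1).
- So sup = 1/8 (attained at n=2); inf = -1/7 (attained at n=1).
Conclusion: sup(S) = 1/8, attained in S.

1/8


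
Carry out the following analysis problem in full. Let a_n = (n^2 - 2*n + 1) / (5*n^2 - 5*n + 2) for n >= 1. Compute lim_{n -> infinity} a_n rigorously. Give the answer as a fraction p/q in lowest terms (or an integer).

Divide numerator and denominator by n^2, the highest power:
numerator / n^2 = 1 - 2/n + n^(-2)
denominator / n^2 = 5 - 5/n + 2/n^2
As n -> infinity, all terms of the form c/n^k (k >= 1) tend to 0.
So numerator / n^2 -> 1 and denominator / n^2 -> 5.
Therefore lim a_n = 1/5.

1/5


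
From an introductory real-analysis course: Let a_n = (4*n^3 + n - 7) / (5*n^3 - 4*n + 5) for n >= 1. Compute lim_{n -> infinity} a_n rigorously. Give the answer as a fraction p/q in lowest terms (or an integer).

Divide numerator and denominator by n^3, the highest power:
numerator / n^3 = 4 + n^(-2) - 7/n^3
denominator / n^3 = 5 - 4/n^2 + 5/n^3
As n -> infinity, all terms of the form c/n^k (k >= 1) tend to 0.
So numerator / n^3 -> 4 and denominator / n^3 -> 5.
Therefore lim a_n = 4/5.

4/5


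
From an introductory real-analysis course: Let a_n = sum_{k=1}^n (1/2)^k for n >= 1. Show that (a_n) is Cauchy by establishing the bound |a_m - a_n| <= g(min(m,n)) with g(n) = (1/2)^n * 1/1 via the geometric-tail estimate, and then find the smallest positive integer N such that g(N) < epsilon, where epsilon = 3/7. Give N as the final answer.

For m > n >= 1: |a_m - a_n| = sum_{k=n+1}^m (1/2)^k < sum_{k=n+1}^infinity (1/2)^k = (1/2)^(n+1) / (1 - 1/2) = (1/2)^n * (1/2) * (2/1) = (1/2)^n * 1/1.
So g(n) = (1/2)^n / 1. Since g(n) -> 0, (a_n) is Cauchy.
Now solve g(N) < 3/7: (1/2)^N / 1 < 3/7 <=> 2^N > 1 / (1 * 3/7) = 7/3.
Check powers of 2: 2^1 = 2 <= 7/3, 2^2 = 4 > 7/3.
So the smallest such N is 2. Check: g(2) = 1/(1 * 4) = 1/4 < 3/7.

2


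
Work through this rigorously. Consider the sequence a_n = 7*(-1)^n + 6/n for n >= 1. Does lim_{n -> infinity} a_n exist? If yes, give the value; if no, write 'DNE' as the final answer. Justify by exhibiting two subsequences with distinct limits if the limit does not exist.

Examine the behaviour of a_n along subsequences.
a_{2k} = 7 + 6/(2k) -> 7. a_{2k+1} = -7 + 6/(2k+1) -> -7.
Since these two subsequential limits are 7 and -7, distinct, the full sequence cannot converge (a convergent sequence has all subsequences tending to the same limit). So lim a_n does not exist.

DNE


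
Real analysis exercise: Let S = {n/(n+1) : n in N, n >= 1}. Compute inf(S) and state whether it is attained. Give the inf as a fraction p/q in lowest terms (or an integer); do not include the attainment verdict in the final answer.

Analysis:
- Values: 1/2, 2/3, 3/4, 4/5, ... strictly increasing.
- Minimum is 1/2 (n=1); inf = 1/2 (attained).
- n/(n+1) = 1 - 1/(n+1) -> 1 from below as n -> infinity, and never equals 1.
- So sup = 1 (not attained).
Conclusion: inf(S) = 1/2, attained in S.

1/2


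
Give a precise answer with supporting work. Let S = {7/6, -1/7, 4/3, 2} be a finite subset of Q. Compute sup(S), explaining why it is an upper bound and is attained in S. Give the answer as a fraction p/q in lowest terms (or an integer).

S is finite, so sup(S) = max(S).
Sorted decreasing:
2, 4/3, 7/6, -1/7
The extremum is 2.
For every x in S, x <= 2. And 2 is in S, so it is attained.
Therefore sup(S) = 2.

2


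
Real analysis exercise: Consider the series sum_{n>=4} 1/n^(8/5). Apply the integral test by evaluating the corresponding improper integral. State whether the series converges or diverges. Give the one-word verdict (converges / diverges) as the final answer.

Let f(x) = x^(-8/5). Then f is positive, continuous, and decreasing on [4, infinity), so the integral test applies.
Compute the improper integral int_{4}^infinity f(x) dx:
  antiderivative F(x) = -5/(3*x^(3/5)).
  As x -> infinity, F(x) -> 0 (since p = 8/5 > 1).
  So int = F(infinity) - F(4) = 0 - (-5*2^(4/5)/12) = 5*2^(4/5)/12.
  Finite, so by the integral test, the series converges.

converges


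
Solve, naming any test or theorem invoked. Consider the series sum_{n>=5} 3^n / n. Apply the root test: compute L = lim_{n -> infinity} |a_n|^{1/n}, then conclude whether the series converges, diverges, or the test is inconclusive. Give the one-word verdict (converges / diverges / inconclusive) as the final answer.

Let a_n denote the general term. Form |a_n|^(1/n) and simplify:
|a_n|^(1/n) = 3/n^(1/n)
Take the limit as n -> infinity: L = 3.
Since L = 3 > 1, the root test implies divergence.

diverges


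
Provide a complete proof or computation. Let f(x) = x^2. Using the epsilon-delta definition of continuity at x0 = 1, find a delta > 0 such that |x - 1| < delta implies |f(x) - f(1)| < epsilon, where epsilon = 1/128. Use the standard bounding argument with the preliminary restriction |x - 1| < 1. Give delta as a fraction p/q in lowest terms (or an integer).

Factor: |x^2 - (1)^2| = |x - 1| * |x + 1|.
Impose |x - 1| < 1 first. Then |x + 1| = |(x - 1) + 2*(1)| <= |x - 1| + 2*|1| < 1 + 2 = 3.
So |x^2 - (1)^2| < delta * 3.
We need delta * 3 <= 1/128, i.e. delta <= 1/128/3 = 1/384.
Since 1/384 < 1, this is tighter than 1; take delta = 1/384.
So delta = 1/384 works.

1/384


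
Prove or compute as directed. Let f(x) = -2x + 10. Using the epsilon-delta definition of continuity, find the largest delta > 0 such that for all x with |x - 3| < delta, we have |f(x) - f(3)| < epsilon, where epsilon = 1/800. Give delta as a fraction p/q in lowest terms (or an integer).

We compute f(3) = -2*(3) + 10 = 4.
|f(x) - f(3)| = |-2x + 10 - (4)| = |-2(x - 3)| = 2|x - 3|.
We need 2|x - 3| < 1/800, i.e. |x - 3| < 1/800 / 2 = 1/1600.
So any delta <= 1/1600 works. Conversely, if delta > 1/1600, then x = 3 + 1/1600 satisfies |x - 3| = 1/1600 < delta but |f(x) - f(3)| = 2 * 1/1600 = 1/800, which is not < 1/800; so no larger delta works.
Hence the largest such delta is 1/1600.

1/1600


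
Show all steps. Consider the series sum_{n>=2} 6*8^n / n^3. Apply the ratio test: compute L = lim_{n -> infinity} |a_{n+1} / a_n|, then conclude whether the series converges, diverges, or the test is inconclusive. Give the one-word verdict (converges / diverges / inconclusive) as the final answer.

Let a_n denote the general term. Form the ratio a_{n+1}/a_n and simplify:
a_{n+1}/a_n = 8*n^3/(n + 1)^3
Take the limit as n -> infinity: L = 8.
Since L = 8 > 1 (or L = infinity), the ratio test implies the series diverges.

diverges


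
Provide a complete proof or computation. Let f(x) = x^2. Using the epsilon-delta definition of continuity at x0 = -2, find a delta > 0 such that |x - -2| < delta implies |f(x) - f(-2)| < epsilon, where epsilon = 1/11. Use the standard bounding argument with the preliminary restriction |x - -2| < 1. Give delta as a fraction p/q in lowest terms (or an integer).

Factor: |x^2 - (-2)^2| = |x - -2| * |x + -2|.
Impose |x - -2| < 1 first. Then |x + -2| = |(x - -2) + 2*(-2)| <= |x - -2| + 2*|-2| < 1 + 4 = 5.
So |x^2 - (-2)^2| < delta * 5.
We need delta * 5 <= 1/11, i.e. delta <= 1/11/5 = 1/55.
Since 1/55 < 1, this is tighter than 1; take delta = 1/55.
So delta = 1/55 works.

1/55


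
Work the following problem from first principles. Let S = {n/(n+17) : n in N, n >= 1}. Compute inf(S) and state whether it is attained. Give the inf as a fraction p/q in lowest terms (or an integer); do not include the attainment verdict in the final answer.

Analysis:
- Values: 1/18, 2/19, 3/20, 4/21, ... strictly increasing.
- Minimum is 1/18 (n=1); inf = 1/18 (attained).
- n/(n+17) = 1 - 17/(n+17) -> 1 from below as n -> infinity, and never equals 1.
- So sup = 1 (not attained).
Conclusion: inf(S) = 1/18, attained in S.

1/18


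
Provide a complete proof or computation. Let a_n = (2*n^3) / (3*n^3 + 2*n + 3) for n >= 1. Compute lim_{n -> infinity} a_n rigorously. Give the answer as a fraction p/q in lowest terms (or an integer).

Divide numerator and denominator by n^3, the highest power:
numerator / n^3 = 2
denominator / n^3 = 3 + 2/n^2 + 3/n^3
As n -> infinity, all terms of the form c/n^k (k >= 1) tend to 0.
So numerator / n^3 -> 2 and denominator / n^3 -> 3.
Therefore lim a_n = 2/3.

2/3


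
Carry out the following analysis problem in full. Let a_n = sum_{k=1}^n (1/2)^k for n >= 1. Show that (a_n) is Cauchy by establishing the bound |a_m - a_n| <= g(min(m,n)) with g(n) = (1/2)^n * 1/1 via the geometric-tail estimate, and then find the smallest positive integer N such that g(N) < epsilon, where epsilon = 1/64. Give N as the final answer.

For m > n >= 1: |a_m - a_n| = sum_{k=n+1}^m (1/2)^k < sum_{k=n+1}^infinity (1/2)^k = (1/2)^(n+1) / (1 - 1/2) = (1/2)^n * (1/2) * (2/1) = (1/2)^n * 1/1.
So g(n) = (1/2)^n / 1. Since g(n) -> 0, (a_n) is Cauchy.
Now solve g(N) < 1/64: (1/2)^N / 1 < 1/64 <=> 2^N > 1 / (1 * 1/64) = 64.
Check powers of 2: 2^6 = 64 <= 64, 2^7 = 128 > 64.
So the smallest such N is 7. Check: g(7) = 1/(1 * 128) = 1/128 < 1/64.

7


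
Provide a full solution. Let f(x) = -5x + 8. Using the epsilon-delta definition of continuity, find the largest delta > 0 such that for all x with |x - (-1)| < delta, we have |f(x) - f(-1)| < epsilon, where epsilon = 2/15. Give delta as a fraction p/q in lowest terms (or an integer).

We compute f(-1) = -5*(-1) + 8 = 13.
|f(x) - f(-1)| = |-5x + 8 - (13)| = |-5(x - (-1))| = 5|x - (-1)|.
We need 5|x - (-1)| < 2/15, i.e. |x - (-1)| < 2/15 / 5 = 2/75.
So any delta <= 2/75 works. Conversely, if delta > 2/75, then x = -1 + 2/75 satisfies |x - (-1)| = 2/75 < delta but |f(x) - f(-1)| = 5 * 2/75 = 2/15, which is not < 2/15; so no larger delta works.
Hence the largest such delta is 2/75.

2/75


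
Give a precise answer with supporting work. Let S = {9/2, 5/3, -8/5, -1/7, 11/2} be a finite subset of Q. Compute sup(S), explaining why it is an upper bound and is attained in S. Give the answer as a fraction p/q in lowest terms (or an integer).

S is finite, so sup(S) = max(S).
Sorted decreasing:
11/2, 9/2, 5/3, -1/7, -8/5
The extremum is 11/2.
For every x in S, x <= 11/2. And 11/2 is in S, so it is attained.
Therefore sup(S) = 11/2.

11/2


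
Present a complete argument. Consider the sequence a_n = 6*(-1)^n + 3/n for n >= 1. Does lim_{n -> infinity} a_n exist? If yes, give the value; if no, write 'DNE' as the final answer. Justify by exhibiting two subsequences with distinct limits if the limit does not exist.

Examine the behaviour of a_n along subsequences.
a_{2k} = 6 + 3/(2k) -> 6. a_{2k+1} = -6 + 3/(2k+1) -> -6.
Since these two subsequential limits are 6 and -6, distinct, the full sequence cannot converge (a convergent sequence has all subsequences tending to the same limit). So lim a_n does not exist.

DNE


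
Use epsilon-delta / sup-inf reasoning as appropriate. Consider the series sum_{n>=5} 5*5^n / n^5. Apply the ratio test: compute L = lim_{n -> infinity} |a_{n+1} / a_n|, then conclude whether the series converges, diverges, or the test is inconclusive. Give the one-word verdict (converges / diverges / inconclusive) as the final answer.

Let a_n denote the general term. Form the ratio a_{n+1}/a_n and simplify:
a_{n+1}/a_n = 5*n^5/(n + 1)^5
Take the limit as n -> infinity: L = 5.
Since L = 5 > 1 (or L = infinity), the ratio test implies the series diverges.

diverges


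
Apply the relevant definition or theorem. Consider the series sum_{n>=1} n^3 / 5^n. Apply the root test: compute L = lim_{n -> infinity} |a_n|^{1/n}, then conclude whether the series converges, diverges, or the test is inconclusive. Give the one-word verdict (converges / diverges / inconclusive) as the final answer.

Let a_n denote the general term. Form |a_n|^(1/n) and simplify:
|a_n|^(1/n) = n^(3/n)/5
Take the limit as n -> infinity: L = 1/5.
Since L = 1/5 < 1, the root test implies convergence.

converges


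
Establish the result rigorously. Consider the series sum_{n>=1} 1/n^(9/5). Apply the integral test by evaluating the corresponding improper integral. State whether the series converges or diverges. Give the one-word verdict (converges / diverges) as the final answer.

Let f(x) = x^(-9/5). Then f is positive, continuous, and decreasing on [1, infinity), so the integral test applies.
Compute the improper integral int_{1}^infinity f(x) dx:
  antiderivative F(x) = -5/(4*x^(4/5)).
  As x -> infinity, F(x) -> 0 (since p = 9/5 > 1).
  So int = F(infinity) - F(1) = 0 - (-5/4) = 5/4.
  Finite, so by the integral test, the series converges.

converges


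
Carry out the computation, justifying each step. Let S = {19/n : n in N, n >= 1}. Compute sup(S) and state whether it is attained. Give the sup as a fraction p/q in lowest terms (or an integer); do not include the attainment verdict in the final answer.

Analysis:
- Values: 19, 19/2, 19/3, 19/4, ... strictly decreasing.
- The maximum is 19 (n=1); sup = 19 (attained).
- The set is bounded below by 0; 19/n -> 0 so 0 is the greatest lower bound.
- 0 is not in the set, so inf = 0 is not attained.
Conclusion: sup(S) = 19, attained in S.

19


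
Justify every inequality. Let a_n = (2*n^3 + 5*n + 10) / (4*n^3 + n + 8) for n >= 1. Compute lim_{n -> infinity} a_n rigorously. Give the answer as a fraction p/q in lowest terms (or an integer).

Divide numerator and denominator by n^3, the highest power:
numerator / n^3 = 2 + 5/n^2 + 10/n^3
denominator / n^3 = 4 + n^(-2) + 8/n^3
As n -> infinity, all terms of the form c/n^k (k >= 1) tend to 0.
So numerator / n^3 -> 2 and denominator / n^3 -> 4.
Therefore lim a_n = 1/2.

1/2


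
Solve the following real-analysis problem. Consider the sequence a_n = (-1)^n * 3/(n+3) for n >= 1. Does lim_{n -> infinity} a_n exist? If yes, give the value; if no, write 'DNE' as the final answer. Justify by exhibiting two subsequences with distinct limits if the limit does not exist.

Examine the behaviour of a_n along subsequences.
Even-n subsequence a_{2k} = 3/(2k+3) -> 0. Odd-n subsequence a_{2k+1} = -3/(2k+4) -> 0. Both tend to 0, which suggests the limit is 0; verify directly.
|a_n - 0| = 3/(n+3) < 3/n for every n >= 1.
Given epsilon > 0, choose a positive integer N > 3/epsilon. Then for all n >= N, |a_n| < 3/n <= 3/N < epsilon.
So by the definition of the limit, lim a_n exists and equals 0.

0


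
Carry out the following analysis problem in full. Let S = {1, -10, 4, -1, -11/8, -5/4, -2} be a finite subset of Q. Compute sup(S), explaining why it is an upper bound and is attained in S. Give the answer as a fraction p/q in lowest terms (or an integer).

S is finite, so sup(S) = max(S).
Sorted decreasing:
4, 1, -1, -5/4, -11/8, -2, -10
The extremum is 4.
For every x in S, x <= 4. And 4 is in S, so it is attained.
Therefore sup(S) = 4.

4


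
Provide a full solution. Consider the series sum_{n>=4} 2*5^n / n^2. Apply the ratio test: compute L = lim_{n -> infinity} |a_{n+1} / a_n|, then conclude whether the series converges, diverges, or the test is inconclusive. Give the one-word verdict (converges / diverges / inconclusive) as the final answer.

Let a_n denote the general term. Form the ratio a_{n+1}/a_n and simplify:
a_{n+1}/a_n = 5*n^2/(n + 1)^2
Take the limit as n -> infinity: L = 5.
Since L = 5 > 1 (or L = infinity), the ratio test implies the series diverges.

diverges


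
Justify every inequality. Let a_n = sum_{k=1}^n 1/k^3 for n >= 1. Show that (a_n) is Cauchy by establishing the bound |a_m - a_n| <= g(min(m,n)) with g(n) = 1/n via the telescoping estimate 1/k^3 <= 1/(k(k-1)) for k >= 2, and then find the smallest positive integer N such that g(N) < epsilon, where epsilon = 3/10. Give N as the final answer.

For m > n >= 1: |a_m - a_n| = sum_{k=n+1}^m 1/k^3.
Use 1/k^3 <= 1/(k(k-1)) = 1/(k-1) - 1/k for k >= 2 (which holds since k^3 >= k^2 >= k(k-1) for k >= 2):
sum_{k=n+1}^m 1/k^3 <= sum_{k=n+1}^m (1/(k-1) - 1/k) = 1/n - 1/m <= 1/n.
By symmetry the same bound holds with n,m swapped, so |a_m - a_n| <= 1/min(m,n) = g(min(m,n)). Since g(n) -> 0, (a_n) is Cauchy.
Now solve g(N) < 3/10: 1/N < 3/10 <=> N > 1/(3/10) = 10/3.
The smallest integer strictly greater than 10/3 is N = 4.
Check: g(4) = 1/4 < 3/10; g(3) = 1/3 >= 3/10. So N = 4.

4


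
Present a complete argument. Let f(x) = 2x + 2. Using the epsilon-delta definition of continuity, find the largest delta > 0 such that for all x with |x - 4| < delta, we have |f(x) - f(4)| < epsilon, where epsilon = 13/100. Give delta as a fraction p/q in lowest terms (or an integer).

We compute f(4) = 2*(4) + 2 = 10.
|f(x) - f(4)| = |2x + 2 - (10)| = |2(x - 4)| = 2|x - 4|.
We need 2|x - 4| < 13/100, i.e. |x - 4| < 13/100 / 2 = 13/200.
So any delta <= 13/200 works. Conversely, if delta > 13/200, then x = 4 + 13/200 satisfies |x - 4| = 13/200 < delta but |f(x) - f(4)| = 2 * 13/200 = 13/100, which is not < 13/100; so no larger delta works.
Hence the largest such delta is 13/200.

13/200


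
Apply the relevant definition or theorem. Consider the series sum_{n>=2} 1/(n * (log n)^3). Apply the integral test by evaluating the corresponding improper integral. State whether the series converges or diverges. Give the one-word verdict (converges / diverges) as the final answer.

Let f(x) = 1/(x*log(x)^3). Then f is positive, continuous, and decreasing on [2, infinity), so the integral test applies.
Compute the improper integral int_{2}^infinity f(x) dx:
  antiderivative F(x) = -1/(2*log(x)^2).
  F(x) -> 0 as x -> infinity.  int = 0 - F(2) = 1/(2*log(2)^2) < infinity. By the integral test, the series converges.

converges


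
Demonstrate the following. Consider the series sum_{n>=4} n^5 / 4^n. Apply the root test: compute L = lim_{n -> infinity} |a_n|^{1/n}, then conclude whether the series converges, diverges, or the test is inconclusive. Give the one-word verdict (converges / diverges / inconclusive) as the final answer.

Let a_n denote the general term. Form |a_n|^(1/n) and simplify:
|a_n|^(1/n) = n^(5/n)/4
Take the limit as n -> infinity: L = 1/4.
Since L = 1/4 < 1, the root test implies convergence.

converges


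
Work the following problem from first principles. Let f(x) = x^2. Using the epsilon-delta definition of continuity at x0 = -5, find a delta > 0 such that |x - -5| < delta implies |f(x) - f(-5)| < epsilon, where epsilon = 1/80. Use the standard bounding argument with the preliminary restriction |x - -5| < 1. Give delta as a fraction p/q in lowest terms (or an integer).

Factor: |x^2 - (-5)^2| = |x - -5| * |x + -5|.
Impose |x - -5| < 1 first. Then |x + -5| = |(x - -5) + 2*(-5)| <= |x - -5| + 2*|-5| < 1 + 10 = 11.
So |x^2 - (-5)^2| < delta * 11.
We need delta * 11 <= 1/80, i.e. delta <= 1/80/11 = 1/880.
Since 1/880 < 1, this is tighter than 1; take delta = 1/880.
So delta = 1/880 works.

1/880


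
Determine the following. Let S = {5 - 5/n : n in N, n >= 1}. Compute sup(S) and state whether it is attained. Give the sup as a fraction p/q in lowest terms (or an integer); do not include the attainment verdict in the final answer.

Analysis:
- Values: 0, 5/2, 10/3, 15/4, ... strictly increasing.
- Minimum is 0 (n=1); inf = 0 (attained).
- 5 - 5/n -> 5 from below; sup = 5, not attained.
Conclusion: sup(S) = 5, not attained in S.

5


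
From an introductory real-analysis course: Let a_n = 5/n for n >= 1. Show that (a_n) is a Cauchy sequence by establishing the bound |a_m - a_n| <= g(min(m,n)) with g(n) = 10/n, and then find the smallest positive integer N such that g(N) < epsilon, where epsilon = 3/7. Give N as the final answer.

For any m, n >= 1, by the triangle inequality:
|a_m - a_n| = |5/m - 5/n| <= 5*1/m + 5*1/n <= 10/min(m,n).
So g(n) = 10/n bounds the Cauchy difference. Since g(n) -> 0, (a_n) is Cauchy.
Now solve g(N) < 3/7: 10/N < 3/7 <=> N > 10 / (3/7) = 70/3.
The smallest integer strictly greater than 70/3 is N = 24.
Check: g(24) = 10/24 = 5/12 < 3/7; g(23) = 10/23 >= 3/7. So N = 24.

24


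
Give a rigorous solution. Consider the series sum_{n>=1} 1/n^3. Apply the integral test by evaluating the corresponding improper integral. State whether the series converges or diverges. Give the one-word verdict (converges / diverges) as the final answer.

Let f(x) = x^(-3). Then f is positive, continuous, and decreasing on [1, infinity), so the integral test applies.
Compute the improper integral int_{1}^infinity f(x) dx:
  antiderivative F(x) = -1/(2*x^2).
  As x -> infinity, F(x) -> 0 (since p = 3 > 1).
  So int = F(infinity) - F(1) = 0 - (-1/2) = 1/2.
  Finite, so by the integral test, the series converges.

converges


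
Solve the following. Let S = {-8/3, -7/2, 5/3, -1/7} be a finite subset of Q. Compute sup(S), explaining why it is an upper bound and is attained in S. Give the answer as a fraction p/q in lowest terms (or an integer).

S is finite, so sup(S) = max(S).
Sorted decreasing:
5/3, -1/7, -8/3, -7/2
The extremum is 5/3.
For every x in S, x <= 5/3. And 5/3 is in S, so it is attained.
Therefore sup(S) = 5/3.

5/3


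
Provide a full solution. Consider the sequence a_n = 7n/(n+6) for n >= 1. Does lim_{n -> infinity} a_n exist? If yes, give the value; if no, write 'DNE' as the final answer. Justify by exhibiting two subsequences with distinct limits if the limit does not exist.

Examine the behaviour of a_n along subsequences.
Even-n subsequence a_{2k} = 7(2k)/(2k+6) -> 7. Odd-n subsequence a_{2k+1} = 7(2k+1)/(2k+7) -> 7. Both tend to 7, which suggests the limit is 7; verify directly.
|a_n - 7| = |7n - 7(n+6)| / (n+6) = 42/(n+6) < 42/n for every n >= 1.
Given epsilon > 0, choose a positive integer N > 42/epsilon. Then for all n >= N, |a_n - 7| < 42/n <= 42/N < epsilon.
So by the definition of the limit, lim a_n exists and equals 7.

7


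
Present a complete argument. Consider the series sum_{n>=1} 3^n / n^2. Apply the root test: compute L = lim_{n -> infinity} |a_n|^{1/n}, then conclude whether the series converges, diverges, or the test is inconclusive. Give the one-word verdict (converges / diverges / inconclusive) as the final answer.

Let a_n denote the general term. Form |a_n|^(1/n) and simplify:
|a_n|^(1/n) = 3/n^(2/n)
Take the limit as n -> infinity: L = 3.
Since L = 3 > 1, the root test implies divergence.

diverges


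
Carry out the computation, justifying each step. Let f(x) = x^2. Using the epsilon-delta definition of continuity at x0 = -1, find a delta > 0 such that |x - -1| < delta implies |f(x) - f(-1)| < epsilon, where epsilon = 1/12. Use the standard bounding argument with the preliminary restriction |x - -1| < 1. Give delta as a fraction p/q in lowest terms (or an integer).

Factor: |x^2 - (-1)^2| = |x - -1| * |x + -1|.
Impose |x - -1| < 1 first. Then |x + -1| = |(x - -1) + 2*(-1)| <= |x - -1| + 2*|-1| < 1 + 2 = 3.
So |x^2 - (-1)^2| < delta * 3.
We need delta * 3 <= 1/12, i.e. delta <= 1/12/3 = 1/36.
Since 1/36 < 1, this is tighter than 1; take delta = 1/36.
So delta = 1/36 works.

1/36


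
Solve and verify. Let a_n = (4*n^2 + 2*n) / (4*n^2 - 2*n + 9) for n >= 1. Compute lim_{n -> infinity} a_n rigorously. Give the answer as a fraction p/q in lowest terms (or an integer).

Divide numerator and denominator by n^2, the highest power:
numerator / n^2 = 4 + 2/n
denominator / n^2 = 4 - 2/n + 9/n^2
As n -> infinity, all terms of the form c/n^k (k >= 1) tend to 0.
So numerator / n^2 -> 4 and denominator / n^2 -> 4.
Therefore lim a_n = 1.

1


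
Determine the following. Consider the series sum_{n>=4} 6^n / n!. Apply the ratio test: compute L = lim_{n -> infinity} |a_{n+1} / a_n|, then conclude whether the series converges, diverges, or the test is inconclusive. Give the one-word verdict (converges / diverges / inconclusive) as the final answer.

Let a_n denote the general term. Form the ratio a_{n+1}/a_n and simplify:
a_{n+1}/a_n = 6/(n + 1)
Take the limit as n -> infinity: L = 0.
Since L = 0 < 1, the ratio test implies the series converges.

converges


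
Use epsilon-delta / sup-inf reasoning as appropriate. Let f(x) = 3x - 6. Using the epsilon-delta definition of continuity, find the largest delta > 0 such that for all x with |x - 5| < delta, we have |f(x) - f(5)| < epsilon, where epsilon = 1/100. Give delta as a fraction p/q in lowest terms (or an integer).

We compute f(5) = 3*(5) - 6 = 9.
|f(x) - f(5)| = |3x - 6 - (9)| = |3(x - 5)| = 3|x - 5|.
We need 3|x - 5| < 1/100, i.e. |x - 5| < 1/100 / 3 = 1/300.
So any delta <= 1/300 works. Conversely, if delta > 1/300, then x = 5 + 1/300 satisfies |x - 5| = 1/300 < delta but |f(x) - f(5)| = 3 * 1/300 = 1/100, which is not < 1/100; so no larger delta works.
Hence the largest such delta is 1/300.

1/300


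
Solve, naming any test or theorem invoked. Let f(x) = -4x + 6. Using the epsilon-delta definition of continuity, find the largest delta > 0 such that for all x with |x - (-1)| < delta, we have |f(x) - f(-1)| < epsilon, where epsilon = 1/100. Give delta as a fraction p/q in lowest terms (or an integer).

We compute f(-1) = -4*(-1) + 6 = 10.
|f(x) - f(-1)| = |-4x + 6 - (10)| = |-4(x - (-1))| = 4|x - (-1)|.
We need 4|x - (-1)| < 1/100, i.e. |x - (-1)| < 1/100 / 4 = 1/400.
So any delta <= 1/400 works. Conversely, if delta > 1/400, then x = -1 + 1/400 satisfies |x - (-1)| = 1/400 < delta but |f(x) - f(-1)| = 4 * 1/400 = 1/100, which is not < 1/100; so no larger delta works.
Hence the largest such delta is 1/400.

1/400


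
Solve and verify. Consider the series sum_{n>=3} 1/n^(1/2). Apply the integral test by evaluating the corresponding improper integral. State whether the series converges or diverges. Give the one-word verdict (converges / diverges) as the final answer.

Let f(x) = 1/sqrt(x). Then f is positive, continuous, and decreasing on [3, infinity), so the integral test applies.
Compute the improper integral int_{3}^infinity f(x) dx:
  antiderivative F(x) = 2*sqrt(x).
  As x -> infinity, F(x) -> infinity (since p = 1/2 < 1).
  So the integral diverges. By the integral test, the series diverges.

diverges


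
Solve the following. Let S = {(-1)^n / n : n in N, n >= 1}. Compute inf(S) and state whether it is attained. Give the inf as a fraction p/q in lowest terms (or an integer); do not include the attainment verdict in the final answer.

Analysis:
- Values: -1, 1/2, -1/3, 1/4, -1/5, ...
- Positive terms (even n): 1/(2+0), 1/(4+0), ... decreasing -> max = 1/2 (n=2).
- Negative terms (odd n): -1/(1+0), -1/(3+0), ... increasing -> min = -1 (n=1).
- So sup = 1/2 (attained at n=2); inf = -1 (attained at n=1).
Conclusion: inf(S) = -1, attained in S.

-1


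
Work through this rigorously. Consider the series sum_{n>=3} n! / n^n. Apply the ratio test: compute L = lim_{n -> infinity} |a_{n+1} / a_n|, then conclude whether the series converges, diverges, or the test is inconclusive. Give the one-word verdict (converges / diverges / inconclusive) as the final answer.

Let a_n denote the general term. Form the ratio a_{n+1}/a_n and simplify:
a_{n+1}/a_n = (n/(n + 1))^n
Take the limit as n -> infinity: L = exp(-1).
Since L = exp(-1) < 1, the ratio test implies the series converges.

converges


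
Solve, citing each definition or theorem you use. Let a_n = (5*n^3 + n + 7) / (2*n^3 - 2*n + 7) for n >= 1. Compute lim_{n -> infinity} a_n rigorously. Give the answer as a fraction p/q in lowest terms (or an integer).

Divide numerator and denominator by n^3, the highest power:
numerator / n^3 = 5 + n^(-2) + 7/n^3
denominator / n^3 = 2 - 2/n^2 + 7/n^3
As n -> infinity, all terms of the form c/n^k (k >= 1) tend to 0.
So numerator / n^3 -> 5 and denominator / n^3 -> 2.
Therefore lim a_n = 5/2.

5/2


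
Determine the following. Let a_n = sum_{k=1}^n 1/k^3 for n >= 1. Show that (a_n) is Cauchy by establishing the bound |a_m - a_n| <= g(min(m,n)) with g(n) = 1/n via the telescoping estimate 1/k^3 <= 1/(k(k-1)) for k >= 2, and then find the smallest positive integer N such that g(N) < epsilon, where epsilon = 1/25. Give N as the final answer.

For m > n >= 1: |a_m - a_n| = sum_{k=n+1}^m 1/k^3.
Use 1/k^3 <= 1/(k(k-1)) = 1/(k-1) - 1/k for k >= 2 (which holds since k^3 >= k^2 >= k(k-1) for k >= 2):
sum_{k=n+1}^m 1/k^3 <= sum_{k=n+1}^m (1/(k-1) - 1/k) = 1/n - 1/m <= 1/n.
By symmetry the same bound holds with n,m swapped, so |a_m - a_n| <= 1/min(m,n) = g(min(m,n)). Since g(n) -> 0, (a_n) is Cauchy.
Now solve g(N) < 1/25: 1/N < 1/25 <=> N > 1/(1/25) = 25.
The smallest integer strictly greater than 25 is N = 26.
Check: g(26) = 1/26 < 1/25; g(25) = 1/25 >= 1/25. So N = 26.

26


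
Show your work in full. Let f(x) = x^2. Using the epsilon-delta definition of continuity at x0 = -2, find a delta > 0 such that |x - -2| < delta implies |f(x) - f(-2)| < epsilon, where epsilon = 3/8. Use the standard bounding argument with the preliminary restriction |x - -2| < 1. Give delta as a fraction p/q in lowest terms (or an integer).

Factor: |x^2 - (-2)^2| = |x - -2| * |x + -2|.
Impose |x - -2| < 1 first. Then |x + -2| = |(x - -2) + 2*(-2)| <= |x - -2| + 2*|-2| < 1 + 4 = 5.
So |x^2 - (-2)^2| < delta * 5.
We need delta * 5 <= 3/8, i.e. delta <= 3/8/5 = 3/40.
Since 3/40 < 1, this is tighter than 1; take delta = 3/40.
So delta = 3/40 works.

3/40


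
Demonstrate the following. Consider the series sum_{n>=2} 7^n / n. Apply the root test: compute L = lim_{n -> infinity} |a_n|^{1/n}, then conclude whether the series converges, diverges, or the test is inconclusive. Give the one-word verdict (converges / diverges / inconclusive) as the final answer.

Let a_n denote the general term. Form |a_n|^(1/n) and simplify:
|a_n|^(1/n) = 7/n^(1/n)
Take the limit as n -> infinity: L = 7.
Since L = 7 > 1, the root test implies divergence.

diverges


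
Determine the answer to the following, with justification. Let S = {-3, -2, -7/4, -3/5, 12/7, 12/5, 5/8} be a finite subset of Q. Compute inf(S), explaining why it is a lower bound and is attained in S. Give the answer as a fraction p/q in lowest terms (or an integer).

S is finite, so inf(S) = min(S).
Sorted increasing:
-3, -2, -7/4, -3/5, 5/8, 12/7, 12/5
The extremum is -3.
For every x in S, x >= -3. And -3 is in S, so it is attained.
Therefore inf(S) = -3.

-3


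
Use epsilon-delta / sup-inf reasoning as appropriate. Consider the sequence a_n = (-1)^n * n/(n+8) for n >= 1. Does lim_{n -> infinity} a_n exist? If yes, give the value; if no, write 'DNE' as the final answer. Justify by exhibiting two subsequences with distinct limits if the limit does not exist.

Examine the behaviour of a_n along subsequences.
a_{2k} = 2k/(2k+8) -> 1. a_{2k+1} = -(2k+1)/(2k+9) -> -1.
Since these two subsequential limits are 1 and -1, distinct, the full sequence cannot converge (a convergent sequence has all subsequences tending to the same limit). So lim a_n does not exist.

DNE


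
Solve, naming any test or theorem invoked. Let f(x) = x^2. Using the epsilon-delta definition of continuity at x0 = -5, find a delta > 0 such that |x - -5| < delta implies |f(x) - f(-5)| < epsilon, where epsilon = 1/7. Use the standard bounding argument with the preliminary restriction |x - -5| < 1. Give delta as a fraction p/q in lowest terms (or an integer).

Factor: |x^2 - (-5)^2| = |x - -5| * |x + -5|.
Impose |x - -5| < 1 first. Then |x + -5| = |(x - -5) + 2*(-5)| <= |x - -5| + 2*|-5| < 1 + 10 = 11.
So |x^2 - (-5)^2| < delta * 11.
We need delta * 11 <= 1/7, i.e. delta <= 1/7/11 = 1/77.
Since 1/77 < 1, this is tighter than 1; take delta = 1/77.
So delta = 1/77 works.

1/77


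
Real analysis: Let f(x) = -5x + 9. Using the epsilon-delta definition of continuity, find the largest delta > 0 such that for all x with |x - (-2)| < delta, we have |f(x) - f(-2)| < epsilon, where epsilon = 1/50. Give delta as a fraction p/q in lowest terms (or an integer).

We compute f(-2) = -5*(-2) + 9 = 19.
|f(x) - f(-2)| = |-5x + 9 - (19)| = |-5(x - (-2))| = 5|x - (-2)|.
We need 5|x - (-2)| < 1/50, i.e. |x - (-2)| < 1/50 / 5 = 1/250.
So any delta <= 1/250 works. Conversely, if delta > 1/250, then x = -2 + 1/250 satisfies |x - (-2)| = 1/250 < delta but |f(x) - f(-2)| = 5 * 1/250 = 1/50, which is not < 1/50; so no larger delta works.
Hence the largest such delta is 1/250.

1/250


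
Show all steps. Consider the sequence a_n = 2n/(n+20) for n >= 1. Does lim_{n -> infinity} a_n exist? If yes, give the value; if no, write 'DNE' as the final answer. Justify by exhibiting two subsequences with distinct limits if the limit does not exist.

Examine the behaviour of a_n along subsequences.
Even-n subsequence a_{2k} = 2(2k)/(2k+20) -> 2. Odd-n subsequence a_{2k+1} = 2(2k+1)/(2k+21) -> 2. Both tend to 2, which suggests the limit is 2; verify directly.
|a_n - 2| = |2n - 2(n+20)| / (n+20) = 40/(n+20) < 40/n for every n >= 1.
Given epsilon > 0, choose a positive integer N > 40/epsilon. Then for all n >= N, |a_n - 2| < 40/n <= 40/N < epsilon.
So by the definition of the limit, lim a_n exists and equals 2.

2


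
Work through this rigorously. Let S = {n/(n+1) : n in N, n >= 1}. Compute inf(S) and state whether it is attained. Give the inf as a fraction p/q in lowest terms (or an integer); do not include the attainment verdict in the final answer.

Analysis:
- Values: 1/2, 2/3, 3/4, 4/5, ... strictly increasing.
- Minimum is 1/2 (n=1); inf = 1/2 (attained).
- n/(n+1) = 1 - 1/(n+1) -> 1 from below as n -> infinity, and never equals 1.
- So sup = 1 (not attained).
Conclusion: inf(S) = 1/2, attained in S.

1/2


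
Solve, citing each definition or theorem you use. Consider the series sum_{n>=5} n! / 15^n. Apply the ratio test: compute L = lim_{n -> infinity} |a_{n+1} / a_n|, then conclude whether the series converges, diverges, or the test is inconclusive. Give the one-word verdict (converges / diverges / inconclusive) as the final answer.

Let a_n denote the general term. Form the ratio a_{n+1}/a_n and simplify:
a_{n+1}/a_n = n/15 + 1/15
Take the limit as n -> infinity: L = infinity.
Since L = infinity > 1 (or L = infinity), the ratio test implies the series diverges.

diverges


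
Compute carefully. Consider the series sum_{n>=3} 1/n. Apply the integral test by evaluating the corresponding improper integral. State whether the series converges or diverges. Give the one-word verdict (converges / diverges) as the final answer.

Let f(x) = 1/x. Then f is positive, continuous, and decreasing on [3, infinity), so the integral test applies.
Compute the improper integral int_{3}^infinity f(x) dx:
  antiderivative F(x) = log(x).
  As x -> infinity, log(x) -> infinity.
  So int = infinity - log(3) = infinity. By the integral test, the series diverges.

diverges


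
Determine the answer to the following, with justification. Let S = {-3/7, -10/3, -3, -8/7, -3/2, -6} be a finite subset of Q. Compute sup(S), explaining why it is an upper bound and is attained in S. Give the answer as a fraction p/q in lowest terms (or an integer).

S is finite, so sup(S) = max(S).
Sorted decreasing:
-3/7, -8/7, -3/2, -3, -10/3, -6
The extremum is -3/7.
For every x in S, x <= -3/7. And -3/7 is in S, so it is attained.
Therefore sup(S) = -3/7.

-3/7


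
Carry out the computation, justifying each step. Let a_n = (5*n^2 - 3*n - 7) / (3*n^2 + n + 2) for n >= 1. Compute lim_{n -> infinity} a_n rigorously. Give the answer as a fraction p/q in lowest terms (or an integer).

Divide numerator and denominator by n^2, the highest power:
numerator / n^2 = 5 - 3/n - 7/n^2
denominator / n^2 = 3 + 1/n + 2/n^2
As n -> infinity, all terms of the form c/n^k (k >= 1) tend to 0.
So numerator / n^2 -> 5 and denominator / n^2 -> 3.
Therefore lim a_n = 5/3.

5/3


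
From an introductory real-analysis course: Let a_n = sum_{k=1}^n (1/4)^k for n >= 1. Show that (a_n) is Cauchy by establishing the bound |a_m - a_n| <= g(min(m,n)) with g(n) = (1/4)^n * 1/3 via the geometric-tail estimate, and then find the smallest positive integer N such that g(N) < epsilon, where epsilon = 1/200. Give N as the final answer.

For m > n >= 1: |a_m - a_n| = sum_{k=n+1}^m (1/4)^k < sum_{k=n+1}^infinity (1/4)^k = (1/4)^(n+1) / (1 - 1/4) = (1/4)^n * (1/4) * (4/3) = (1/4)^n * 1/3.
So g(n) = (1/4)^n / 3. Since g(n) -> 0, (a_n) is Cauchy.
Now solve g(N) < 1/200: (1/4)^N / 3 < 1/200 <=> 4^N > 1 / (3 * 1/200) = 200/3.
Check powers of 4: 4^3 = 64 <= 200/3, 4^4 = 256 > 200/3.
So the smallest such N is 4. Check: g(4) = 1/(3 * 256) = 1/768 < 1/200.

4


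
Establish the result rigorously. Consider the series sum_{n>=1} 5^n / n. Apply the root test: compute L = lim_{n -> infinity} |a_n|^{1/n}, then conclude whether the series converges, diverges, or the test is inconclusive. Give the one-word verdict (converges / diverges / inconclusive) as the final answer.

Let a_n denote the general term. Form |a_n|^(1/n) and simplify:
|a_n|^(1/n) = 5/n^(1/n)
Take the limit as n -> infinity: L = 5.
Since L = 5 > 1, the root test implies divergence.

diverges


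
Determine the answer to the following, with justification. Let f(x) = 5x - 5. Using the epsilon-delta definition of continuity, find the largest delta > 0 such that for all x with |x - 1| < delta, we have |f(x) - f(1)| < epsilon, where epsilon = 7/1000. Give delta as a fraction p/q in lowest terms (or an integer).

We compute f(1) = 5*(1) - 5 = 0.
|f(x) - f(1)| = |5x - 5 - (0)| = |5(x - 1)| = 5|x - 1|.
We need 5|x - 1| < 7/1000, i.e. |x - 1| < 7/1000 / 5 = 7/5000.
So any delta <= 7/5000 works. Conversely, if delta > 7/5000, then x = 1 + 7/5000 satisfies |x - 1| = 7/5000 < delta but |f(x) - f(1)| = 5 * 7/5000 = 7/1000, which is not < 7/1000; so no larger delta works.
Hence the largest such delta is 7/5000.

7/5000


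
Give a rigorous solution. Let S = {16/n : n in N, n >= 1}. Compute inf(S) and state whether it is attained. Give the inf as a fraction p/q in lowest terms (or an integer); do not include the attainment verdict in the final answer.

Analysis:
- Values: 16, 8, 16/3, 4, ... strictly decreasing.
- The maximum is 16 (n=1); sup = 16 (attained).
- The set is bounded below by 0; 16/n -> 0 so 0 is the greatest lower bound.
- 0 is not in the set, so inf = 0 is not attained.
Conclusion: inf(S) = 0, not attained in S.

0


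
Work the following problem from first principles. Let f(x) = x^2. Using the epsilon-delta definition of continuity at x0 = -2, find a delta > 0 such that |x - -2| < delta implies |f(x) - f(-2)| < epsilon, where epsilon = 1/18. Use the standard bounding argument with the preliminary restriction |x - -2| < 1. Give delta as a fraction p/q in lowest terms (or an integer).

Factor: |x^2 - (-2)^2| = |x - -2| * |x + -2|.
Impose |x - -2| < 1 first. Then |x + -2| = |(x - -2) + 2*(-2)| <= |x - -2| + 2*|-2| < 1 + 4 = 5.
So |x^2 - (-2)^2| < delta * 5.
We need delta * 5 <= 1/18, i.e. delta <= 1/18/5 = 1/90.
Since 1/90 < 1, this is tighter than 1; take delta = 1/90.
So delta = 1/90 works.

1/90


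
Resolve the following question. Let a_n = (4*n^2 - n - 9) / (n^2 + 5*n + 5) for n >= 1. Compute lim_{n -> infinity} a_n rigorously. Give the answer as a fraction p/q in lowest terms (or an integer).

Divide numerator and denominator by n^2, the highest power:
numerator / n^2 = 4 - 1/n - 9/n^2
denominator / n^2 = 1 + 5/n + 5/n^2
As n -> infinity, all terms of the form c/n^k (k >= 1) tend to 0.
So numerator / n^2 -> 4 and denominator / n^2 -> 1.
Therefore lim a_n = 4.

4


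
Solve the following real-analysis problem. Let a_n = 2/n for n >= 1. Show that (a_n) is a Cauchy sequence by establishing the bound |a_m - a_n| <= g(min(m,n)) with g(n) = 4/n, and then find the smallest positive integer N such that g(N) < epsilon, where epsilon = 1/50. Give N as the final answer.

For any m, n >= 1, by the triangle inequality:
|a_m - a_n| = |2/m - 2/n| <= 2*1/m + 2*1/n <= 4/min(m,n).
So g(n) = 4/n bounds the Cauchy difference. Since g(n) -> 0, (a_n) is Cauchy.
Now solve g(N) < 1/50: 4/N < 1/50 <=> N > 4 / (1/50) = 200.
The smallest integer strictly greater than 200 is N = 201.
Check: g(201) = 4/201 = 4/201 < 1/50; g(200) = 1/50 >= 1/50. So N = 201.

201
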